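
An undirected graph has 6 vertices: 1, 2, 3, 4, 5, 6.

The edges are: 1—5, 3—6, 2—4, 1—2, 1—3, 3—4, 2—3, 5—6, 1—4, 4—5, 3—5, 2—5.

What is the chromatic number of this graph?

5

1, 2, 3, 4, 5 form a clique, so at least 5 colors are needed.
A valid assignment using 5 colors: 1=d, 2=c, 3=b, 4=e, 5=a, 6=c. Each edge has distinct colors on its endpoints.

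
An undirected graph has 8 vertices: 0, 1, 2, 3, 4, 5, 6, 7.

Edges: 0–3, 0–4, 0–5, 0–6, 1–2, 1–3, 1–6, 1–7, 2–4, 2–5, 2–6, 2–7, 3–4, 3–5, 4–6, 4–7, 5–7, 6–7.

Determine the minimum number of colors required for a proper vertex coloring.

2, 4, 6, 7 are pairwise adjacent (a clique of size 4), so at least 4 colors are needed.
One proper 4-coloring: 0=yellow, 1=green, 2=yellow, 3=blue, 4=green, 5=red, 6=red, 7=blue. Every edge joins two different colors.

4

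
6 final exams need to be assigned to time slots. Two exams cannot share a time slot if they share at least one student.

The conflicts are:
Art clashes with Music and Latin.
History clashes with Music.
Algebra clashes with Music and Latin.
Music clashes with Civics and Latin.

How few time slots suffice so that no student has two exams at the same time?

3

Algebra, Music, Latin all conflict with each other, so at least 3 time slots are needed.
3 time slots suffice: time slot 1 → {Music}; time slot 2 → {History, Civics, Latin}; time slot 3 → {Art, Algebra}. No two conflicting exams share a time slot.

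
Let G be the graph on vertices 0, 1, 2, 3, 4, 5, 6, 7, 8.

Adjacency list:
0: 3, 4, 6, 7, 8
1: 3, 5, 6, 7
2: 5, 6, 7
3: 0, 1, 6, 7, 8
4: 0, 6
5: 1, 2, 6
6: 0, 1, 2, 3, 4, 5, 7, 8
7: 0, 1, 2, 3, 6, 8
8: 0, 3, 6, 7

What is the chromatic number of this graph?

5

0, 3, 6, 7, 8 are mutually adjacent (a clique of size 5), so at least 5 colors are needed.
A valid assignment using 5 colors: 0=green, 1=green, 2=green, 3=yellow, 4=blue, 5=blue, 6=red, 7=blue, 8=purple. Each edge has distinct colors on its endpoints.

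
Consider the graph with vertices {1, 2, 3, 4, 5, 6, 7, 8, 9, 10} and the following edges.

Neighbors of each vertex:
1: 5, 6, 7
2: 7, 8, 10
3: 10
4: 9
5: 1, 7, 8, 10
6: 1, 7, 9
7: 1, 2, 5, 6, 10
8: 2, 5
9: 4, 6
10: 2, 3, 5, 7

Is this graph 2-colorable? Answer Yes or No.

No

2, 7, 10 form a triangle, so at least 3 colors are needed.
So 2 colors are not enough.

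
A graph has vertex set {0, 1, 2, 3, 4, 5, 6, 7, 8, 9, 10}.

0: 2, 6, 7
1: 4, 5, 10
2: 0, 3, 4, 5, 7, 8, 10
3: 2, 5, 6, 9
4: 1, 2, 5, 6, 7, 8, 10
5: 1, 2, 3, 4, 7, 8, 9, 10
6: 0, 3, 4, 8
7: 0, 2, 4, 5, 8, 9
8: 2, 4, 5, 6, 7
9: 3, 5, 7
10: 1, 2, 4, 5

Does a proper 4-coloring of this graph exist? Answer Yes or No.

2, 4, 5, 7, 8 are pairwise adjacent (a clique of size 5), so at least 5 colors are needed.
So 4 colors are not enough.

No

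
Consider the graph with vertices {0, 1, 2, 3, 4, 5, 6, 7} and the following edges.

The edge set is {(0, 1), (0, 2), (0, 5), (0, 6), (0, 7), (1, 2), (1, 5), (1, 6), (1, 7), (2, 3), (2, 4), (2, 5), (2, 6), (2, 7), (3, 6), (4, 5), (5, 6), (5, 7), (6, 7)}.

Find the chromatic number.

6

0, 1, 2, 5, 6, 7 are mutually adjacent (a clique of size 6), so at least 6 colors are needed.
A valid assignment using 6 colors: 0=purple, 1=orange, 2=red, 3=green, 4=blue, 5=green, 6=blue, 7=yellow. Every edge joins two different colors.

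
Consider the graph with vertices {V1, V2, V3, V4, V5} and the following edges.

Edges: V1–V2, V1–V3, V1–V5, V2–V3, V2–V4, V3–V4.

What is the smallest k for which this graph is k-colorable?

3

V2, V3, V4 are pairwise adjacent, so at least 3 colors are needed.
A valid assignment using 3 colors: V1=2, V2=3, V3=1, V4=2, V5=1. No two adjacent vertices share a color.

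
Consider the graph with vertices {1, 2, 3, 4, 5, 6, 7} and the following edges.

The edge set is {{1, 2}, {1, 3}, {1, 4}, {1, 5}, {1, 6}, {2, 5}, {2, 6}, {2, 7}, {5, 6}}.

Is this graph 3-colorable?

No

1, 2, 5, 6 form a clique, so at least 4 colors are needed.
So 3 colors are not enough.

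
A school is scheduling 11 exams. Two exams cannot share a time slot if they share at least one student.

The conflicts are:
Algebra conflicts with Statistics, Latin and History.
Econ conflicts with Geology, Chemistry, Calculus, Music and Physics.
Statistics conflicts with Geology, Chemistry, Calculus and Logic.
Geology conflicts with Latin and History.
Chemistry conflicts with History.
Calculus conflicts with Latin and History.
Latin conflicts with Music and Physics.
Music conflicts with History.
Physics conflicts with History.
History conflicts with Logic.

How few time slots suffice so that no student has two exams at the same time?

Calculus and Latin conflict, so at least 2 time slots are needed.
2 time slots suffice: Algebra=2, Econ=1, Statistics=1, Geology=2, Chemistry=2, Calculus=2, Latin=1, Music=2, Physics=2, History=1, Logic=2. Each listed conflict is separated.

2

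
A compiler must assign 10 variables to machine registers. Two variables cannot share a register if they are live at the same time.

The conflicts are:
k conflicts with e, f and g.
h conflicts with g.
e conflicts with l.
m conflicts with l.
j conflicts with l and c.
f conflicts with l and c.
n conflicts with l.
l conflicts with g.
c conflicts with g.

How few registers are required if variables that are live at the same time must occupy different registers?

2

k and e conflict, so at least 2 registers are needed.
Using 2 registers: k=1, h=1, e=2, m=2, j=2, f=2, n=2, l=1, c=1, g=2. Every pair that conflicts lands in different registers.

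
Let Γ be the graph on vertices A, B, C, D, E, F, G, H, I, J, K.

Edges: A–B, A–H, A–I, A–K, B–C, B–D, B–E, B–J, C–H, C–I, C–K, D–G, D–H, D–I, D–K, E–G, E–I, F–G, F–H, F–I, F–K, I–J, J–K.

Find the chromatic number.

2

A and B are adjacent, so at least 2 colors are needed.
2 colors suffice: color red → {B, G, H, I, K}; color blue → {A, C, D, E, F, J}. Each edge has distinct colors on its endpoints.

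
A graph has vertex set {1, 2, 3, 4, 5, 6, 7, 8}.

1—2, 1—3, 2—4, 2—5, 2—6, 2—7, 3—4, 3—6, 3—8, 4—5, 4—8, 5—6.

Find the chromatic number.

3

2, 5, 6 are pairwise adjacent, so at least 3 colors are needed.
3 colors suffice: 1=blue, 2=red, 3=red, 4=blue, 5=green, 6=blue, 7=blue, 8=green. Every edge joins two different colors.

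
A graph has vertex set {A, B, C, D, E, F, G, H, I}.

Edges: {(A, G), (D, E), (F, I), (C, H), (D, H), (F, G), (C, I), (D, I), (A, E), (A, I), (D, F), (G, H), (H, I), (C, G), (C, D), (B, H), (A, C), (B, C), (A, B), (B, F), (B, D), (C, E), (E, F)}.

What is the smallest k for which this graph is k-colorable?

4

B, C, D, H form a clique, so at least 4 colors are needed.
One proper 4-coloring: A=2, B=4, C=1, D=2, E=3, F=1, G=4, H=3, I=4. Each edge has distinct colors on its endpoints.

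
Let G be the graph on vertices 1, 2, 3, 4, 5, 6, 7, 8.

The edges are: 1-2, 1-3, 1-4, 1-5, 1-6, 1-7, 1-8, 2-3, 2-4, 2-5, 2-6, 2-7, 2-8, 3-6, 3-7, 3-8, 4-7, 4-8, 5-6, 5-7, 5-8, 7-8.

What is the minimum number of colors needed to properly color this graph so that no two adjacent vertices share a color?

5

1, 2, 4, 7, 8 form a clique, so at least 5 colors are needed.
5 colors suffice: color red → {1}; color blue → {2}; color green → {6, 7}; color yellow → {8}; color purple → {3, 4, 5}. No two adjacent vertices share a color.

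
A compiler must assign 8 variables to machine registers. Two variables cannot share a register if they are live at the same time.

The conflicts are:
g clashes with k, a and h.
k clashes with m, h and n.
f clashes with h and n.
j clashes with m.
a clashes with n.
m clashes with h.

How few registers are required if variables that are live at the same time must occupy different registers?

3

k, m, h are mutually in conflict, so at least 3 registers are needed.
3 registers suffice: register 1 → {j, h, n}; register 2 → {k, f, a}; register 3 → {g, m}. No two conflicting variables share a register.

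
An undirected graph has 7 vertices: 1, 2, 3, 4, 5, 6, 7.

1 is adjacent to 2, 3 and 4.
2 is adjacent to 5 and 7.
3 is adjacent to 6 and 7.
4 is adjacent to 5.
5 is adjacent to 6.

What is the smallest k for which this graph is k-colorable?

The cycle 5-2-1-3-6-5 has odd length 5, so it cannot be 2-colored; at least 3 colors are needed.
3 colors suffice: color a → {1, 5, 7}; color b → {2, 3, 4}; color c → {6}. Each edge has distinct colors on its endpoints.

3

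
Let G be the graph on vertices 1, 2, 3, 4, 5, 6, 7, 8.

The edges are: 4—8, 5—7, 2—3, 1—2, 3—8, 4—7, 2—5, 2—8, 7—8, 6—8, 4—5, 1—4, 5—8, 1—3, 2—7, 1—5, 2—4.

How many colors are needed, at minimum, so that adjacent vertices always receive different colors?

5

2, 4, 5, 7, 8 are mutually adjacent (a clique of size 5), so at least 5 colors are needed.
5 colors suffice: color a → {2, 6}; color b → {1, 8}; color c → {3, 4}; color d → {5}; color e → {7}. Every edge joins two different colors.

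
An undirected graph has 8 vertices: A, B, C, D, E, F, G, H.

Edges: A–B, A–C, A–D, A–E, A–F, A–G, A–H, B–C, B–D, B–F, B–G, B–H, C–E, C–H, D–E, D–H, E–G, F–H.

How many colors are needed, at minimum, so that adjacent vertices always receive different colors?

A, B, D, H are pairwise adjacent (a clique of size 4), so at least 4 colors are needed.
4 colors suffice: A=red, B=blue, C=yellow, D=yellow, E=blue, F=yellow, G=green, H=green. No two adjacent vertices share a color.

4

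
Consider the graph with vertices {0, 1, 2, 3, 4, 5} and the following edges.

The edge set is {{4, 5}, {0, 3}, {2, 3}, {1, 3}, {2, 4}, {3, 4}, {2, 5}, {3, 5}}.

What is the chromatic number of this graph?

4

2, 3, 4, 5 form a clique, so at least 4 colors are needed.
A valid assignment using 4 colors: 0=blue, 1=blue, 2=green, 3=red, 4=yellow, 5=blue. No two adjacent vertices share a color.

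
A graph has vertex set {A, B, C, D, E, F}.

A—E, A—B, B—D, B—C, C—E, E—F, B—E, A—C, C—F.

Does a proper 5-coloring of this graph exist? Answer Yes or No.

The chromatic number is 4. A, B, C, E are mutually adjacent (a clique of size 4), so at least 4 colors are needed.
4 colors suffice: color 1 → {D, E}; color 2 → {B, F}; color 3 → {C}; color 4 → {A}.
Since 5 ≥ 4, a proper 5-coloring certainly exists.

Yes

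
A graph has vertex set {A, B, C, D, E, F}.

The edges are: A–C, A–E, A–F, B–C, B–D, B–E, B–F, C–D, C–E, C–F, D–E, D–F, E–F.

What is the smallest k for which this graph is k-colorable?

5

B, C, D, E, F are mutually adjacent (a clique of size 5), so at least 5 colors are needed.
A valid assignment using 5 colors: A=4, B=4, C=2, D=5, E=1, F=3. Each edge has distinct colors on its endpoints.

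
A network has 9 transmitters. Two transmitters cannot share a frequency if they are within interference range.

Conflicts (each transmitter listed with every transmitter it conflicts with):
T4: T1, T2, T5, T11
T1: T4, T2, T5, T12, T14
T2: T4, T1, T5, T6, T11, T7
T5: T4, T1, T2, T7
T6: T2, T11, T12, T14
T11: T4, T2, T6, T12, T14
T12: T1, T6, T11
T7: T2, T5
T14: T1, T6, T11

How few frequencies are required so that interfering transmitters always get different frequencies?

T4, T1, T2, T5 all conflict with each other, so at least 4 frequencies are needed.
4 frequencies suffice: frequency 1 → {T2, T12, T14}; frequency 2 → {T1, T11, T7}; frequency 3 → {T4, T6}; frequency 4 → {T5}. Each listed conflict is separated.

4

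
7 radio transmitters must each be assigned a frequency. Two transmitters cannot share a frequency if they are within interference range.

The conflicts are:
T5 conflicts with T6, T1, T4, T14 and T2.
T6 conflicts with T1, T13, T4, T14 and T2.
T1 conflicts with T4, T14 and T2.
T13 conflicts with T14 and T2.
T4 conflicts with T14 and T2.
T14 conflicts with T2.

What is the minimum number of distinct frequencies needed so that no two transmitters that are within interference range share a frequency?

T5, T6, T1, T4, T14, T2 all conflict with each other, so at least 6 frequencies are needed.
A valid assignment using 6 frequencies: T5=4, T6=3, T1=6, T13=4, T4=5, T14=1, T2=2. Every pair that conflicts lands in different frequencies.

6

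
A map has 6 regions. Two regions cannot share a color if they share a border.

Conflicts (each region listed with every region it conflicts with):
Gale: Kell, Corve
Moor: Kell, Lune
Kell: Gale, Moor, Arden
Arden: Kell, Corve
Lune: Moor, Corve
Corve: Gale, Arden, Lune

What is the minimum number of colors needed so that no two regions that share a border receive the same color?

3

The cycle Arden-Corve-Lune-Moor-Kell-Arden has odd length 5, so it cannot be 2-colored; at least 3 colors are needed.
3 colors suffice: color 1 → {Kell, Corve}; color 2 → {Gale, Arden, Lune}; color 3 → {Moor}. Every pair that conflicts lands in different colors.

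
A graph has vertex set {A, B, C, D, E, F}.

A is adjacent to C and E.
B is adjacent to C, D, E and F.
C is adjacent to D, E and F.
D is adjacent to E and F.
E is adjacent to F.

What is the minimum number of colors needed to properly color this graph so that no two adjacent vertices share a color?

B, C, D, E, F are pairwise adjacent (a clique of size 5), so at least 5 colors are needed.
5 colors suffice: color 1 → {C}; color 2 → {E}; color 3 → {A, B}; color 4 → {D}; color 5 → {F}. No two adjacent vertices share a color.

5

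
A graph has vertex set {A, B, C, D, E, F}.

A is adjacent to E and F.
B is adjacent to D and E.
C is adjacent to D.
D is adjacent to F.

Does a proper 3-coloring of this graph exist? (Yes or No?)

Yes

The chromatic number is 3. The cycle E-B-D-F-A-E has odd length 5, so it cannot be 2-colored; at least 3 colors are needed.
3 colors suffice: color 1 → {A, D}; color 2 → {B, C, F}; color 3 → {E}.
That is already a proper 3-coloring.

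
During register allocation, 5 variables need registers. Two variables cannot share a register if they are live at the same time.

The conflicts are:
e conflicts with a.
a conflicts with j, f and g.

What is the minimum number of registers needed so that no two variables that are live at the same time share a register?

a and g conflict, so at least 2 registers are needed.
A valid assignment using 2 registers: e=2, a=1, j=2, f=2, g=2. Every pair that conflicts lands in different registers.

2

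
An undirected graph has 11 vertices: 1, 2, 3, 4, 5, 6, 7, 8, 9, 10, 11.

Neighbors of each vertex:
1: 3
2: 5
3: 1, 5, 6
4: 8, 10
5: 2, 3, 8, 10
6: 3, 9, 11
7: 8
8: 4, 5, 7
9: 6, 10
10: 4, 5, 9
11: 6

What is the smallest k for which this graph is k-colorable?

The cycle 6-3-5-10-9-6 has odd length 5, so it cannot be 2-colored; at least 3 colors are needed.
One proper 3-coloring: 1=red, 2=blue, 3=blue, 4=red, 5=red, 6=red, 7=red, 8=blue, 9=green, 10=blue, 11=blue. No two adjacent vertices share a color.

3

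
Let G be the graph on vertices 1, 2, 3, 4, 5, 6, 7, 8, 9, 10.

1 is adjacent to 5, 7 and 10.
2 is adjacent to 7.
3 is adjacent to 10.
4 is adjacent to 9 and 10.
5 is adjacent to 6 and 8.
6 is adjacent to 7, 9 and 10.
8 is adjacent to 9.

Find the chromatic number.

2

1 and 10 are adjacent, so at least 2 colors are needed.
2 colors suffice: color red → {5, 7, 9, 10}; color blue → {1, 2, 3, 4, 6, 8}. Each edge has distinct colors on its endpoints.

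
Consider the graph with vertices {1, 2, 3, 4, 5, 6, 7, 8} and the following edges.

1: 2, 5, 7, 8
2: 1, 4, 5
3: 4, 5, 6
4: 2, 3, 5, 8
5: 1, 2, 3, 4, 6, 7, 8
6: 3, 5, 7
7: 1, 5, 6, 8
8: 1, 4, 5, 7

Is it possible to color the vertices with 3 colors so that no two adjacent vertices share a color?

No

1, 5, 7, 8 are pairwise adjacent (a clique of size 4), so at least 4 colors are needed.
So 3 colors are not enough.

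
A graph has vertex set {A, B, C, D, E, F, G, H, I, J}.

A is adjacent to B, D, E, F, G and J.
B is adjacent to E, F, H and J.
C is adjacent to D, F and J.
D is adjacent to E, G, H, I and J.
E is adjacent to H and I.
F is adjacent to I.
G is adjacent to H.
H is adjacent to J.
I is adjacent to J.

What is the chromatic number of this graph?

3

A, B, F are pairwise adjacent, so at least 3 colors are needed.
3 colors suffice: color 1 → {B, D}; color 2 → {A, C, H, I}; color 3 → {E, F, G, J}. Each edge has distinct colors on its endpoints.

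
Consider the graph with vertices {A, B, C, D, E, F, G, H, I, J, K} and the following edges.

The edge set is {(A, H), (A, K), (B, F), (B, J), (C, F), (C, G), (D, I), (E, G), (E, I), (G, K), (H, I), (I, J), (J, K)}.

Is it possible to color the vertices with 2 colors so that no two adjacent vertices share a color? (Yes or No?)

The cycle K-J-I-H-A-K has odd length 5, so it cannot be 2-colored; at least 3 colors are needed.
So 2 colors are not enough.

No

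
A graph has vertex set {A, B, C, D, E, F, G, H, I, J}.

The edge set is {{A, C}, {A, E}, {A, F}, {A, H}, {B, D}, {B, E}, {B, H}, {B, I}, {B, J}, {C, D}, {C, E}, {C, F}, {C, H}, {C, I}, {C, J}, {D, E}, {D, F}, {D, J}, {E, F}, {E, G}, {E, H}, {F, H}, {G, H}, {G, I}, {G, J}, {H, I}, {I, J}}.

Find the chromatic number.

A, C, E, F, H are pairwise adjacent (a clique of size 5), so at least 5 colors are needed.
5 colors suffice: color 1 → {B, C, G}; color 2 → {E, I}; color 3 → {D, H}; color 4 → {F, J}; color 5 → {A}. Every edge joins two different colors.

5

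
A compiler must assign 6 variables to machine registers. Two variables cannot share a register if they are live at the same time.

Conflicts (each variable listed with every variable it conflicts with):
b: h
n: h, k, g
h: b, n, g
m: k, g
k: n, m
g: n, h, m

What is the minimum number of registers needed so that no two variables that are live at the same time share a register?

n, h, g pairwise conflict, so at least 3 registers are needed.
3 registers suffice: register 1 → {b, k, g}; register 2 → {h, m}; register 3 → {n}. No two conflicting variables share a register.

3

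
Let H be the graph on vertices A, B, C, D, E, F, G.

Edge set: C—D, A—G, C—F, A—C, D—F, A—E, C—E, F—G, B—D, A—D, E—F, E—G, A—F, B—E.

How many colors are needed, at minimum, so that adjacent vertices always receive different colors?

4

A, C, D, F are pairwise adjacent (a clique of size 4), so at least 4 colors are needed.
One proper 4-coloring: A=blue, B=blue, C=yellow, D=red, E=red, F=green, G=yellow. Each edge has distinct colors on its endpoints.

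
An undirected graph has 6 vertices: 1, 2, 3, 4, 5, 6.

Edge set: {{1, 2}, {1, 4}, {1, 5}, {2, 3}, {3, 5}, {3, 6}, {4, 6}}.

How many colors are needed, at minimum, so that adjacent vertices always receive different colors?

3

The cycle 6-3-5-1-4-6 has odd length 5, so it cannot be 2-colored; at least 3 colors are needed.
3 colors suffice: 1=red, 2=blue, 3=red, 4=green, 5=blue, 6=blue. No two adjacent vertices share a color.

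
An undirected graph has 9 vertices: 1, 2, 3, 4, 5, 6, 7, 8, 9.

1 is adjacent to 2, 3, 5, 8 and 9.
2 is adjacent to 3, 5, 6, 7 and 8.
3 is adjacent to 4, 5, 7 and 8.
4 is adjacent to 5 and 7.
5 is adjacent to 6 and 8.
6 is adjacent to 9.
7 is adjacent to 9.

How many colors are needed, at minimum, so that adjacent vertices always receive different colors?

5

1, 2, 3, 5, 8 form a clique, so at least 5 colors are needed.
5 colors suffice: color red → {3, 9}; color blue → {2, 4}; color green → {5, 7}; color yellow → {1, 6}; color purple → {8}. No two adjacent vertices share a color.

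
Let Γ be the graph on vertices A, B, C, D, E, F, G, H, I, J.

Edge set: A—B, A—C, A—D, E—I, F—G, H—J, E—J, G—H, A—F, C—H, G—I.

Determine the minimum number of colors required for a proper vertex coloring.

3

The cycle J-E-I-G-H-J has odd length 5, so it cannot be 2-colored; at least 3 colors are needed.
3 colors suffice: color 1 → {A, H, I}; color 2 → {B, C, D, E, G}; color 3 → {F, J}. Every edge joins two different colors.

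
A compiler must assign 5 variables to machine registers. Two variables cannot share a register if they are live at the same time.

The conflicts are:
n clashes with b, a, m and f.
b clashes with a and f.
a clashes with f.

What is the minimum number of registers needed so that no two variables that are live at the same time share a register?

4

n, b, a, f pairwise conflict, so at least 4 registers are needed.
Using 4 registers: n=1, b=3, a=2, m=2, f=4. No two conflicting variables share a register.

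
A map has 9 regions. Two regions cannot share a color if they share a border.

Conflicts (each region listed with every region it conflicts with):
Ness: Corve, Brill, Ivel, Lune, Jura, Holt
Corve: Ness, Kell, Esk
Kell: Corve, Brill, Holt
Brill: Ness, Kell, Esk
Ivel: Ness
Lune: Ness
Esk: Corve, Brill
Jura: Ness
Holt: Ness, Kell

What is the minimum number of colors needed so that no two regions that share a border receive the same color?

2

Brill and Esk conflict, so at least 2 colors are needed.
2 colors suffice: color 1 → {Ness, Kell, Esk}; color 2 → {Corve, Brill, Ivel, Lune, Jura, Holt}. No two conflicting regions share a color.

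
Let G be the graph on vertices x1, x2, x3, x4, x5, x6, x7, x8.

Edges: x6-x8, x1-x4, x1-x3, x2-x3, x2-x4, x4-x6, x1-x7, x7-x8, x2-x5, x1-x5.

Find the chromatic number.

3

The cycle x4-x1-x7-x8-x6-x4 has odd length 5, so it cannot be 2-colored; at least 3 colors are needed.
A valid assignment using 3 colors: x1=1, x2=1, x3=2, x4=2, x5=2, x6=1, x7=2, x8=3. Each edge has distinct colors on its endpoints.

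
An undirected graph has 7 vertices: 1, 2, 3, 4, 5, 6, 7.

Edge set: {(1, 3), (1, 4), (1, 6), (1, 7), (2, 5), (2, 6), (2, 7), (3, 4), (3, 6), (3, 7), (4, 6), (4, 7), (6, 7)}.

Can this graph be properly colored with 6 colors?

Yes

The chromatic number is 5. 1, 3, 4, 6, 7 are mutually adjacent (a clique of size 5), so at least 5 colors are needed.
A valid assignment using 5 colors: 1=yellow, 2=green, 3=purple, 4=green, 5=red, 6=blue, 7=red.
Since 6 ≥ 5, a proper 6-coloring certainly exists.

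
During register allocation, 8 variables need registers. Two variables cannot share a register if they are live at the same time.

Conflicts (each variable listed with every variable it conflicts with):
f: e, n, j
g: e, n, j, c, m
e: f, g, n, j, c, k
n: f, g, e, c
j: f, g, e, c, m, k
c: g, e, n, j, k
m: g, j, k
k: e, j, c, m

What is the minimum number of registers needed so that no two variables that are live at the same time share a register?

4

e, j, c, k are mutually in conflict, so at least 4 registers are needed.
A valid assignment using 4 registers: f=3, g=4, e=2, n=1, j=1, c=3, m=2, k=4. Every pair that conflicts lands in different registers.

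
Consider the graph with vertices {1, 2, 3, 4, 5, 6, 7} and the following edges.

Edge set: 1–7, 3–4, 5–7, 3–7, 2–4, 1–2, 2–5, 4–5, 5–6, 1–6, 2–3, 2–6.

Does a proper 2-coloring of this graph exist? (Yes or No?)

No

2, 3, 4 are mutually adjacent, so at least 3 colors are needed.
So 2 colors are not enough.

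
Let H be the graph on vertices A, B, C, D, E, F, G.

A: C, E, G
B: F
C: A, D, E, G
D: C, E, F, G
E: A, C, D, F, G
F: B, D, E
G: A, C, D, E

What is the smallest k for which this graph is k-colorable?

A, C, E, G are pairwise adjacent (a clique of size 4), so at least 4 colors are needed.
One proper 4-coloring: A=2, B=1, C=3, D=2, E=1, F=3, G=4. No two adjacent vertices share a color.

4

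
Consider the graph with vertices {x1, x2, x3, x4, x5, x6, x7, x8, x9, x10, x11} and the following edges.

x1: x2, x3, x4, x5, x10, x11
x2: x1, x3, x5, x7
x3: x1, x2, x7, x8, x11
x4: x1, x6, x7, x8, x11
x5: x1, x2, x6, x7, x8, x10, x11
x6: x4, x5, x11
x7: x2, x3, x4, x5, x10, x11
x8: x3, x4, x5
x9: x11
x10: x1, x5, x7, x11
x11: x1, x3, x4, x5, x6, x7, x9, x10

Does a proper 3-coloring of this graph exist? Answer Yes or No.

x5, x7, x10, x11 form a clique, so at least 4 colors are needed.
So 3 colors are not enough.

No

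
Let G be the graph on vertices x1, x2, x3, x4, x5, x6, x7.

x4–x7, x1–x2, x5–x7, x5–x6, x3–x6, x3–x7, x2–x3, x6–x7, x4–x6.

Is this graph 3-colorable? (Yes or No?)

Yes

The chromatic number is 3. x5, x6, x7 are mutually adjacent, so at least 3 colors are needed.
3 colors suffice: color red → {x2, x6}; color blue → {x1, x7}; color green → {x3, x4, x5}.
That is already a proper 3-coloring.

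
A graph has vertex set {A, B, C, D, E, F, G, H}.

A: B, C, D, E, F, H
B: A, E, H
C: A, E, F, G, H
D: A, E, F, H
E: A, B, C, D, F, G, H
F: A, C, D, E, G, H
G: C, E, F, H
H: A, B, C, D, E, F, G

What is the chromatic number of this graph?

5

C, E, F, G, H are mutually adjacent (a clique of size 5), so at least 5 colors are needed.
One proper 5-coloring: A=green, B=yellow, C=purple, D=purple, E=red, F=yellow, G=green, H=blue. Every edge joins two different colors.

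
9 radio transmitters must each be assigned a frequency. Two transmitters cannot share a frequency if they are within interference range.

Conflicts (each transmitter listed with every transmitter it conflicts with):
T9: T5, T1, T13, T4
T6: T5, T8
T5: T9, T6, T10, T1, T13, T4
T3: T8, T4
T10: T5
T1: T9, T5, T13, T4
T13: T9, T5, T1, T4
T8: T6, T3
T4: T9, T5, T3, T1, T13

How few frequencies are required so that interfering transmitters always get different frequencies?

5

T9, T5, T1, T13, T4 pairwise conflict, so at least 5 frequencies are needed.
A valid assignment using 5 frequencies: T9=4, T6=2, T5=1, T3=1, T10=2, T1=3, T13=5, T8=3, T4=2. Each listed conflict is separated.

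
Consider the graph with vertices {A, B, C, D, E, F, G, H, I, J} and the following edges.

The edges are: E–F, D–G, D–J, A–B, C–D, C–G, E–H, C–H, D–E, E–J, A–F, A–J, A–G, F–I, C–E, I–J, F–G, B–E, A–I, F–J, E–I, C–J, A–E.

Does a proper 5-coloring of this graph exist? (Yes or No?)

The chromatic number is 5. A, E, F, I, J form a clique, so at least 5 colors are needed.
One proper 5-coloring: A=3, B=2, C=3, D=4, E=1, F=4, G=1, H=2, I=5, J=2.
That is already a proper 5-coloring.

Yes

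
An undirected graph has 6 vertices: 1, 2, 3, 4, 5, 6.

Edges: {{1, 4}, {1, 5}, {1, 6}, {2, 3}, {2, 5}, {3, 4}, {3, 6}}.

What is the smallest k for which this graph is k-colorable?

The cycle 4-1-5-2-3-4 has odd length 5, so it cannot be 2-colored; at least 3 colors are needed.
A valid assignment using 3 colors: 1=red, 2=green, 3=red, 4=blue, 5=blue, 6=blue. Every edge joins two different colors.

3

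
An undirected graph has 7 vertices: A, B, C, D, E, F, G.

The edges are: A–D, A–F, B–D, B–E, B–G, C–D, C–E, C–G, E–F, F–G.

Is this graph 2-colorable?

The cycle D-C-G-F-A-D has odd length 5, so it cannot be 2-colored; at least 3 colors are needed.
So 2 colors are not enough.

No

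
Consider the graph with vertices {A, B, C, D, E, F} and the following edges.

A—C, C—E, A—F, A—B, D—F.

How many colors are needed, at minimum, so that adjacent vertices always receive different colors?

D and F are adjacent, so at least 2 colors are needed.
2 colors suffice: color 1 → {A, D, E}; color 2 → {B, C, F}. Each edge has distinct colors on its endpoints.

2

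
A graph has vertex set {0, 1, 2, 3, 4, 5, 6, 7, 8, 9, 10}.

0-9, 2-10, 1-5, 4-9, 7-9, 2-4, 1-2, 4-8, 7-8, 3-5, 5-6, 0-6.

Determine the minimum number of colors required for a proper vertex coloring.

3

The cycle 4-2-1-5-6-0-9-4 has odd length 7, so it cannot be 2-colored; at least 3 colors are needed.
3 colors suffice: color a → {2, 5, 8, 9}; color b → {1, 3, 4, 6, 7, 10}; color c → {0}. Each edge has distinct colors on its endpoints.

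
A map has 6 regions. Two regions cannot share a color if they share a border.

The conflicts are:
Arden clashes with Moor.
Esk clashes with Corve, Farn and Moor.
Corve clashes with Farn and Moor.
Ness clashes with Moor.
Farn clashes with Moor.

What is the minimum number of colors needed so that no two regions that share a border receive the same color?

Esk, Corve, Farn, Moor are mutually in conflict, so at least 4 colors are needed.
One proper 4-coloring: Arden=2, Esk=2, Corve=4, Ness=2, Farn=3, Moor=1. Each listed conflict is separated.

4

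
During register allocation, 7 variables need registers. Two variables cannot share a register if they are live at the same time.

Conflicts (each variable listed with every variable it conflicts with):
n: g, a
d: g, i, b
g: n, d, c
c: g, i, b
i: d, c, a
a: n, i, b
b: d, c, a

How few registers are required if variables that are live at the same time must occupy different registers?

The cycle g-c-b-a-n-g has odd length 5, so it cannot be 2-colored; at least 3 registers are needed.
A valid assignment using 3 registers: n=3, d=2, g=1, c=2, i=1, a=2, b=1. Every pair that conflicts lands in different registers.

3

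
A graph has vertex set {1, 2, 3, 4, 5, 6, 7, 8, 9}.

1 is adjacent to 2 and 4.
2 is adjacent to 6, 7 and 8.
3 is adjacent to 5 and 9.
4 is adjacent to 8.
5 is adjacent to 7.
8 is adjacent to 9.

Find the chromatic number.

2

1 and 4 are adjacent, so at least 2 colors are needed.
A valid assignment using 2 colors: 1=blue, 2=red, 3=blue, 4=red, 5=red, 6=blue, 7=blue, 8=blue, 9=red. Every edge joins two different colors.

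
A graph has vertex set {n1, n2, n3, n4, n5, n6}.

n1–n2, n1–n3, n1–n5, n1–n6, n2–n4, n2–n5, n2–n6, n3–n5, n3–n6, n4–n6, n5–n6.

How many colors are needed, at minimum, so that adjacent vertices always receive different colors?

4

n1, n2, n5, n6 are mutually adjacent (a clique of size 4), so at least 4 colors are needed.
4 colors suffice: color 1 → {n6}; color 2 → {n1, n4}; color 3 → {n2, n3}; color 4 → {n5}. Every edge joins two different colors.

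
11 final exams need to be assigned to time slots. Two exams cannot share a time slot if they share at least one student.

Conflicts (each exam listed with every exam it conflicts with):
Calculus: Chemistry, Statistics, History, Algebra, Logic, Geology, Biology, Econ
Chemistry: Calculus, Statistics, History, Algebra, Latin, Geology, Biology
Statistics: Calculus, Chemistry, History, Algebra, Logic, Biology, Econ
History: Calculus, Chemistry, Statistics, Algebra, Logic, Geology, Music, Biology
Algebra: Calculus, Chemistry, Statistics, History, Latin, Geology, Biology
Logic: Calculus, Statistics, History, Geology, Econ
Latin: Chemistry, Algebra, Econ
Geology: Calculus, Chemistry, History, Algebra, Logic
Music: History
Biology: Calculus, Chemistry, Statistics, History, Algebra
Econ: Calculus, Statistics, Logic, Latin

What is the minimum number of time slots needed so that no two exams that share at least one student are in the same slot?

6

Calculus, Chemistry, Statistics, History, Algebra, Biology pairwise conflict, so at least 6 time slots are needed.
6 time slots suffice: time slot 1 → {Calculus, Latin, Music}; time slot 2 → {History, Econ}; time slot 3 → {Algebra, Logic}; time slot 4 → {Statistics, Geology}; time slot 5 → {Chemistry}; time slot 6 → {Biology}. No two conflicting exams share a time slot.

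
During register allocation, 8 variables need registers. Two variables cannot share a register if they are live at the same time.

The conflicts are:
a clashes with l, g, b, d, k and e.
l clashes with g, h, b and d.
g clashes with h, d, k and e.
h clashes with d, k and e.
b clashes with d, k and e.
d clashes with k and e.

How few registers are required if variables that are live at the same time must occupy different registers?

g, h, d, k all conflict with each other, so at least 4 registers are needed.
4 registers suffice: a=3, l=4, g=2, h=3, b=2, d=1, k=4, e=4. Each listed conflict is separated.

4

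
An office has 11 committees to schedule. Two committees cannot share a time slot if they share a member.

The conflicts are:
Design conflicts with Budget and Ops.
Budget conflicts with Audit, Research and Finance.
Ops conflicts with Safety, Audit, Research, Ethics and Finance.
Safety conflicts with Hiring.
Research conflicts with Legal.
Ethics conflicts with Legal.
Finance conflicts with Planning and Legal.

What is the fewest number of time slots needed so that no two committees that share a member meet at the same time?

Budget and Research conflict, so at least 2 time slots are needed.
Using 2 time slots: Design=2, Budget=1, Ops=1, Safety=2, Audit=2, Research=2, Hiring=1, Ethics=2, Finance=2, Planning=1, Legal=1. Every pair that conflicts lands in different time slots.

2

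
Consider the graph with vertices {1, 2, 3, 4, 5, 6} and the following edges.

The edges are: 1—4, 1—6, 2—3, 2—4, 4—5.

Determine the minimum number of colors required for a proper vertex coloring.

2

2 and 3 are adjacent, so at least 2 colors are needed.
2 colors suffice: color red → {3, 4, 6}; color blue → {1, 2, 5}. Each edge has distinct colors on its endpoints.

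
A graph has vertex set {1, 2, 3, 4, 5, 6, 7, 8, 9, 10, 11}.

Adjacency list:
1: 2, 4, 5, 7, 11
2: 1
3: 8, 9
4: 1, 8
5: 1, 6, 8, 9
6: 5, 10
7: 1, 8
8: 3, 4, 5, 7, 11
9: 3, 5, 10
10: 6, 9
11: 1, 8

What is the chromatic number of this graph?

2

1 and 2 are adjacent, so at least 2 colors are needed.
2 colors suffice: color red → {1, 6, 8, 9}; color blue → {2, 3, 4, 5, 7, 10, 11}. No two adjacent vertices share a color.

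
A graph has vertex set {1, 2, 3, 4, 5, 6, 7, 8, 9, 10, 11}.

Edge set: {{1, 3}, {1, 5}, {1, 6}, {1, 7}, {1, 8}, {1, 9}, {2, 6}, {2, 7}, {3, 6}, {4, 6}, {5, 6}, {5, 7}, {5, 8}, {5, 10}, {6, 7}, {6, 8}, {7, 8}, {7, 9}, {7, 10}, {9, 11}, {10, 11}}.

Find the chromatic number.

5

1, 5, 6, 7, 8 are pairwise adjacent (a clique of size 5), so at least 5 colors are needed.
5 colors suffice: color a → {3, 4, 7, 11}; color b → {6, 9, 10}; color c → {1, 2}; color d → {5}; color e → {8}. No two adjacent vertices share a color.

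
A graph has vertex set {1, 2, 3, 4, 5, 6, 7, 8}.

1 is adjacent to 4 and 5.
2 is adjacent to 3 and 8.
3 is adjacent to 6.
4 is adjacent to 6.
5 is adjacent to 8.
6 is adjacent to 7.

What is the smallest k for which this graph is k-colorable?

3

The cycle 4-1-5-8-2-3-6-4 has odd length 7, so it cannot be 2-colored; at least 3 colors are needed.
A valid assignment using 3 colors: 1=a, 2=b, 3=c, 4=b, 5=b, 6=a, 7=b, 8=a. No two adjacent vertices share a color.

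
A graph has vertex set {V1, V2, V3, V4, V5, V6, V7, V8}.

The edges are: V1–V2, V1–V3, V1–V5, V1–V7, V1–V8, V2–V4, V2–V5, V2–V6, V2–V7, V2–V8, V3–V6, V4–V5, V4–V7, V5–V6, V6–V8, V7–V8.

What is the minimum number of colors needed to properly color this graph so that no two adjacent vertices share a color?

V1, V2, V7, V8 are mutually adjacent (a clique of size 4), so at least 4 colors are needed.
4 colors suffice: color R → {V2, V3}; color B → {V1, V4, V6}; color G → {V5, V8}; color Y → {V7}. Every edge joins two different colors.

4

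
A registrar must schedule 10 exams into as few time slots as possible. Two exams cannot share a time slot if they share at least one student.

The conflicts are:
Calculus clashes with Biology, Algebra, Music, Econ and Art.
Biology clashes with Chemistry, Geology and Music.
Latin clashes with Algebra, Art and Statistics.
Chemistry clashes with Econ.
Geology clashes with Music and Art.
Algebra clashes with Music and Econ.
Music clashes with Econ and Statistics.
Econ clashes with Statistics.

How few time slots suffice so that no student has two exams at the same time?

Calculus, Algebra, Music, Econ are mutually in conflict, so at least 4 time slots are needed.
A valid assignment using 4 time slots: Calculus=2, Biology=3, Latin=2, Chemistry=1, Geology=2, Algebra=4, Music=1, Econ=3, Art=1, Statistics=4. Each listed conflict is separated.

4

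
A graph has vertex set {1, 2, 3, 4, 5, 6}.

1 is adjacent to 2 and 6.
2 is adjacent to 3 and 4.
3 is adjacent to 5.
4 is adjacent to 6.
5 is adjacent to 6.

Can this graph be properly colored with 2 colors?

No

The cycle 4-2-3-5-6-4 has odd length 5, so it cannot be 2-colored; at least 3 colors are needed.
So 2 colors are not enough.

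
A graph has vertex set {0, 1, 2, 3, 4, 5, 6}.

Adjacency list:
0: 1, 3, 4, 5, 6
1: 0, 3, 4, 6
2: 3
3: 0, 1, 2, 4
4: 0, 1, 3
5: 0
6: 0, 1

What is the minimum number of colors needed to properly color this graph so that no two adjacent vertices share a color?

0, 1, 3, 4 form a clique, so at least 4 colors are needed.
A valid assignment using 4 colors: 0=red, 1=green, 2=red, 3=blue, 4=yellow, 5=blue, 6=blue. Each edge has distinct colors on its endpoints.

4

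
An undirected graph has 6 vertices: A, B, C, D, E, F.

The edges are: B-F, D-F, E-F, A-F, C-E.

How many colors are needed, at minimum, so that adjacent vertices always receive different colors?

C and E are adjacent, so at least 2 colors are needed.
2 colors suffice: A=2, B=2, C=1, D=2, E=2, F=1. Every edge joins two different colors.

2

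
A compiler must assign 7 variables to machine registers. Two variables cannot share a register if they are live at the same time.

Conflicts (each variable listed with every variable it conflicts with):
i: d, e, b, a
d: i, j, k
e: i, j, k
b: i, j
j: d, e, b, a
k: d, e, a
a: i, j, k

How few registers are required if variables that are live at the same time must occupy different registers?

2

k and a conflict, so at least 2 registers are needed.
2 registers suffice: register 1 → {i, j, k}; register 2 → {d, e, b, a}. Every pair that conflicts lands in different registers.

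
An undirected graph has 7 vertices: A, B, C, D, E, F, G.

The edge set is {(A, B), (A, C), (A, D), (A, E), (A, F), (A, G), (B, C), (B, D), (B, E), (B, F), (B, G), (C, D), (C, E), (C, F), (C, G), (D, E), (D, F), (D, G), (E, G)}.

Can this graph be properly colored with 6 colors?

Yes

The chromatic number is 6. A, B, C, D, E, G are mutually adjacent (a clique of size 6), so at least 6 colors are needed.
6 colors suffice: color 1 → {C}; color 2 → {B}; color 3 → {A}; color 4 → {D}; color 5 → {E, F}; color 6 → {G}.
That is already a proper 6-coloring.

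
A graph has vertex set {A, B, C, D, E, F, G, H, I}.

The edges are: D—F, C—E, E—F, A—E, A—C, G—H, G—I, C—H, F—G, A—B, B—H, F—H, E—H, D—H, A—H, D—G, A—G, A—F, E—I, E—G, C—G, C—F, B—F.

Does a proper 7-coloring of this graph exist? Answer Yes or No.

Yes

The chromatic number is 6. A, C, E, F, G, H are mutually adjacent (a clique of size 6), so at least 6 colors are needed.
A valid assignment using 6 colors: A=5, B=1, C=6, D=4, E=4, F=2, G=1, H=3, I=2.
Since 7 ≥ 6, a proper 7-coloring certainly exists.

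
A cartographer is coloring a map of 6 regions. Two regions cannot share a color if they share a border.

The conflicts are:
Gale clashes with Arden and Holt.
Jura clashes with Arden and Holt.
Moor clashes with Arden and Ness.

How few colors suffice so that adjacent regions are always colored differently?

Gale and Arden conflict, so at least 2 colors are needed.
2 colors suffice: color 1 → {Arden, Ness, Holt}; color 2 → {Gale, Jura, Moor}. Each listed conflict is separated.

2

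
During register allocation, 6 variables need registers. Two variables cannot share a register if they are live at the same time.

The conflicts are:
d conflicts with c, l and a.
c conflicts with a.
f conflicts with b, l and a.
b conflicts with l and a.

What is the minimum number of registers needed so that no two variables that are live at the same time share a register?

3

d, c, a all conflict with each other, so at least 3 registers are needed.
A valid assignment using 3 registers: d=2, c=3, f=2, b=3, l=1, a=1. Every pair that conflicts lands in different registers.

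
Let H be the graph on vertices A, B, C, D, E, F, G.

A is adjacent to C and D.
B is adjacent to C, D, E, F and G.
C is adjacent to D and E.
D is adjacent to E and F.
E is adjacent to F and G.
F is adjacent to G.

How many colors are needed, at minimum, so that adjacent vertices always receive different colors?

4

B, D, E, F form a clique, so at least 4 colors are needed.
One proper 4-coloring: A=blue, B=blue, C=yellow, D=red, E=green, F=yellow, G=red. Each edge has distinct colors on its endpoints.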